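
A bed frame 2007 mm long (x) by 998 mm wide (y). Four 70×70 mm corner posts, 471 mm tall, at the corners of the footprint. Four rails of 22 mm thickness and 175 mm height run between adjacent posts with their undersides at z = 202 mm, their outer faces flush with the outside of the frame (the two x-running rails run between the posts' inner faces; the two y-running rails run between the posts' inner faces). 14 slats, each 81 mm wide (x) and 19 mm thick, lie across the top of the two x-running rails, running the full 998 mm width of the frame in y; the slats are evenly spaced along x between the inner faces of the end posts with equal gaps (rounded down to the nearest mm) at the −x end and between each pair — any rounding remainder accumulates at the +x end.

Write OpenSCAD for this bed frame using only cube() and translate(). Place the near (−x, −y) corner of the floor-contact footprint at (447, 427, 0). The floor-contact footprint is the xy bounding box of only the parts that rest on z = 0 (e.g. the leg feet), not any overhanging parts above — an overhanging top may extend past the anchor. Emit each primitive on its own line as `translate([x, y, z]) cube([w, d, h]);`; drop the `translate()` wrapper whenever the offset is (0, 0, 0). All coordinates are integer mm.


translate([447, 427, 0]) cube([70, 70, 471]);
translate([447, 1355, 0]) cube([70, 70, 471]);
translate([2384, 427, 0]) cube([70, 70, 471]);
translate([2384, 1355, 0]) cube([70, 70, 471]);
translate([517, 427, 202]) cube([1867, 22, 175]);
translate([517, 1403, 202]) cube([1867, 22, 175]);
translate([447, 497, 202]) cube([22, 858, 175]);
translate([2432, 497, 202]) cube([22, 858, 175]);
translate([565, 427, 377]) cube([81, 998, 19]);
translate([694, 427, 377]) cube([81, 998, 19]);
translate([823, 427, 377]) cube([81, 998, 19]);
translate([952, 427, 377]) cube([81, 998, 19]);
translate([1081, 427, 377]) cube([81, 998, 19]);
translate([1210, 427, 377]) cube([81, 998, 19]);
translate([1339, 427, 377]) cube([81, 998, 19]);
translate([1468, 427, 377]) cube([81, 998, 19]);
translate([1597, 427, 377]) cube([81, 998, 19]);
translate([1726, 427, 377]) cube([81, 998, 19]);
translate([1855, 427, 377]) cube([81, 998, 19]);
translate([1984, 427, 377]) cube([81, 998, 19]);
translate([2113, 427, 377]) cube([81, 998, 19]);
translate([2242, 427, 377]) cube([81, 998, 19]);


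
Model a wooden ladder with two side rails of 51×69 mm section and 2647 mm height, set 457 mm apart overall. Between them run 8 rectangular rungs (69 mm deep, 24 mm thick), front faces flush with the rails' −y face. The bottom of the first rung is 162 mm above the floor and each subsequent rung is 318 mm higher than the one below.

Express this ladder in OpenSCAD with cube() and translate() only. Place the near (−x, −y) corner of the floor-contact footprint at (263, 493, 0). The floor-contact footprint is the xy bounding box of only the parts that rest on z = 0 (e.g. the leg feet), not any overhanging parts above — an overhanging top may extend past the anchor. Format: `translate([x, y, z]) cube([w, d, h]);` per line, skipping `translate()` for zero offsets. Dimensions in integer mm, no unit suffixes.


translate([263, 493, 0]) cube([51, 69, 2647]);
translate([669, 493, 0]) cube([51, 69, 2647]);
translate([314, 493, 162]) cube([355, 69, 24]);
translate([314, 493, 480]) cube([355, 69, 24]);
translate([314, 493, 798]) cube([355, 69, 24]);
translate([314, 493, 1116]) cube([355, 69, 24]);
translate([314, 493, 1434]) cube([355, 69, 24]);
translate([314, 493, 1752]) cube([355, 69, 24]);
translate([314, 493, 2070]) cube([355, 69, 24]);
translate([314, 493, 2388]) cube([355, 69, 24]);


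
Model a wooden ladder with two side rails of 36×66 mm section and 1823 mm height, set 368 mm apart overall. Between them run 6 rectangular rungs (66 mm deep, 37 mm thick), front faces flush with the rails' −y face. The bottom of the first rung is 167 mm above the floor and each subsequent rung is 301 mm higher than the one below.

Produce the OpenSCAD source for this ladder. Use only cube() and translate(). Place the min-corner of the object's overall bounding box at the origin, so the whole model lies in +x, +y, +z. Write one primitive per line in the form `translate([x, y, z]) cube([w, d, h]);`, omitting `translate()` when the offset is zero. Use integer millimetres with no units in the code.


cube([36, 66, 1823]);
translate([332, 0, 0]) cube([36, 66, 1823]);
translate([36, 0, 167]) cube([296, 66, 37]);
translate([36, 0, 468]) cube([296, 66, 37]);
translate([36, 0, 769]) cube([296, 66, 37]);
translate([36, 0, 1070]) cube([296, 66, 37]);
translate([36, 0, 1371]) cube([296, 66, 37]);
translate([36, 0, 1672]) cube([296, 66, 37]);


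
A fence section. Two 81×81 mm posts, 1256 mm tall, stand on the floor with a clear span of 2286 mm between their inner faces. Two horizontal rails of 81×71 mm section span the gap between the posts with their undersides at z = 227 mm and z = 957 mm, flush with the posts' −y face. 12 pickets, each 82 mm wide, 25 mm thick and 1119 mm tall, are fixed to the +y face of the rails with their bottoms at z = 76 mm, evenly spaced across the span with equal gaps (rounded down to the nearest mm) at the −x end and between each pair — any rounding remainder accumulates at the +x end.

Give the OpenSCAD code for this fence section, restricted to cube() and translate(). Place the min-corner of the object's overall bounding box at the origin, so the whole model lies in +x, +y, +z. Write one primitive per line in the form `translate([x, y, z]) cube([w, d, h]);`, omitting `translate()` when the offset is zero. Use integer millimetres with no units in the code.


cube([81, 81, 1256]);
translate([2367, 0, 0]) cube([81, 81, 1256]);
translate([81, 0, 227]) cube([2286, 81, 71]);
translate([81, 0, 957]) cube([2286, 81, 71]);
translate([181, 81, 76]) cube([82, 25, 1119]);
translate([363, 81, 76]) cube([82, 25, 1119]);
translate([545, 81, 76]) cube([82, 25, 1119]);
translate([727, 81, 76]) cube([82, 25, 1119]);
translate([909, 81, 76]) cube([82, 25, 1119]);
translate([1091, 81, 76]) cube([82, 25, 1119]);
translate([1273, 81, 76]) cube([82, 25, 1119]);
translate([1455, 81, 76]) cube([82, 25, 1119]);
translate([1637, 81, 76]) cube([82, 25, 1119]);
translate([1819, 81, 76]) cube([82, 25, 1119]);
translate([2001, 81, 76]) cube([82, 25, 1119]);
translate([2183, 81, 76]) cube([82, 25, 1119]);


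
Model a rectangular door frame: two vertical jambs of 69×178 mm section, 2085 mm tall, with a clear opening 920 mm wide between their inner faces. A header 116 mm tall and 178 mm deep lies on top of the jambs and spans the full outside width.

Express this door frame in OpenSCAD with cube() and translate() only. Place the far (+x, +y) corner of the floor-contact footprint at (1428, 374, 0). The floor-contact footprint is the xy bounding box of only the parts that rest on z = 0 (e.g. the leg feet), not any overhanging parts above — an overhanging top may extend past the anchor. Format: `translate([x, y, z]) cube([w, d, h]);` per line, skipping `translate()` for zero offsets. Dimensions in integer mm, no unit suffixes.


translate([370, 196, 0]) cube([69, 178, 2085]);
translate([1359, 196, 0]) cube([69, 178, 2085]);
translate([370, 196, 2085]) cube([1058, 178, 116]);


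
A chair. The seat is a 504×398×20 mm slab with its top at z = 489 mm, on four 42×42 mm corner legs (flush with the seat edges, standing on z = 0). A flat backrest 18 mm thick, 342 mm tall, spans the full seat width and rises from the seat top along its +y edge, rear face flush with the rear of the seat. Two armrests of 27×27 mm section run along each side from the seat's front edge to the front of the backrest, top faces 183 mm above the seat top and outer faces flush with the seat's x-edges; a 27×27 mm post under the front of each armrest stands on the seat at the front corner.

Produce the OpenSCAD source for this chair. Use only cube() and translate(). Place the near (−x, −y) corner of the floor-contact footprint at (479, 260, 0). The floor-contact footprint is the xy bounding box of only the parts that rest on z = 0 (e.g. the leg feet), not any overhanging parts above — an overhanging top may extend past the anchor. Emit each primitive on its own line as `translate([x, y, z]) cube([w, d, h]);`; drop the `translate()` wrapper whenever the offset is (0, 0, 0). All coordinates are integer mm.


// leg_h = 489 - 20 = 469
// arm post h = 183 - 27 = 156
translate([479, 260, 469]) cube([504, 398, 20]);
translate([479, 260, 0]) cube([42, 42, 469]);
translate([941, 260, 0]) cube([42, 42, 469]);
translate([479, 616, 0]) cube([42, 42, 469]);
translate([941, 616, 0]) cube([42, 42, 469]);
translate([479, 640, 489]) cube([504, 18, 342]);
translate([479, 260, 645]) cube([27, 380, 27]);
translate([956, 260, 645]) cube([27, 380, 27]);
translate([479, 260, 489]) cube([27, 27, 156]);
translate([956, 260, 489]) cube([27, 27, 156]);


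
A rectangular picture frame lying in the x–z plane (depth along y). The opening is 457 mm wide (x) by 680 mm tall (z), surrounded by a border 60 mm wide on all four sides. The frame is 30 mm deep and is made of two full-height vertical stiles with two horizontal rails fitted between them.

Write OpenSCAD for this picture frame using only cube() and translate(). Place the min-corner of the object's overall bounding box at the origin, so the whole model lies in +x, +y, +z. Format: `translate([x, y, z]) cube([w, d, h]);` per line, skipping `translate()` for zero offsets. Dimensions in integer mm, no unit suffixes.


cube([60, 30, 800]);
translate([517, 0, 0]) cube([60, 30, 800]);
translate([60, 0, 0]) cube([457, 30, 60]);
translate([60, 0, 740]) cube([457, 30, 60]);


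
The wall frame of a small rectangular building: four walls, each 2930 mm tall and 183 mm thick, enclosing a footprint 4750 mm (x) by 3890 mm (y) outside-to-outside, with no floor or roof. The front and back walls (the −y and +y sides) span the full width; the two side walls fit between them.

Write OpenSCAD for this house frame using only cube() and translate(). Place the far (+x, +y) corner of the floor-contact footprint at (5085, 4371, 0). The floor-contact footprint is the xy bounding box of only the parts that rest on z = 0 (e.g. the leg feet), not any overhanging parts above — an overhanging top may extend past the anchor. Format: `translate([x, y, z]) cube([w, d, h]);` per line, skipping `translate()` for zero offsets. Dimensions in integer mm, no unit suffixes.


translate([335, 481, 0]) cube([4750, 183, 2930]);
translate([335, 4188, 0]) cube([4750, 183, 2930]);
translate([335, 664, 0]) cube([183, 3524, 2930]);
translate([4902, 664, 0]) cube([183, 3524, 2930]);


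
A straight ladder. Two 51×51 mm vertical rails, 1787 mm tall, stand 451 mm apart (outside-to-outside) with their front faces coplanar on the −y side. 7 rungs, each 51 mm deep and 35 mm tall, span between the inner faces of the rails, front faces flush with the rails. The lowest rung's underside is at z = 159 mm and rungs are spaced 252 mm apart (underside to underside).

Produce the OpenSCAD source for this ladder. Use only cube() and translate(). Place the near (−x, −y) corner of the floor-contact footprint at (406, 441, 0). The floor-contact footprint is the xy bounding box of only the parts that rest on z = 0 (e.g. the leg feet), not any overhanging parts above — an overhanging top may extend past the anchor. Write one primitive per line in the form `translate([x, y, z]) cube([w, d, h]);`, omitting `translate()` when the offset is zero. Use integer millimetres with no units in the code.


// rung span = 451 - 2*51 = 349
// rung[k] z = 159 + k*252
translate([406, 441, 0]) cube([51, 51, 1787]);
translate([806, 441, 0]) cube([51, 51, 1787]);
translate([457, 441, 159]) cube([349, 51, 35]);
translate([457, 441, 411]) cube([349, 51, 35]);
translate([457, 441, 663]) cube([349, 51, 35]);
translate([457, 441, 915]) cube([349, 51, 35]);
translate([457, 441, 1167]) cube([349, 51, 35]);
translate([457, 441, 1419]) cube([349, 51, 35]);
translate([457, 441, 1671]) cube([349, 51, 35]);


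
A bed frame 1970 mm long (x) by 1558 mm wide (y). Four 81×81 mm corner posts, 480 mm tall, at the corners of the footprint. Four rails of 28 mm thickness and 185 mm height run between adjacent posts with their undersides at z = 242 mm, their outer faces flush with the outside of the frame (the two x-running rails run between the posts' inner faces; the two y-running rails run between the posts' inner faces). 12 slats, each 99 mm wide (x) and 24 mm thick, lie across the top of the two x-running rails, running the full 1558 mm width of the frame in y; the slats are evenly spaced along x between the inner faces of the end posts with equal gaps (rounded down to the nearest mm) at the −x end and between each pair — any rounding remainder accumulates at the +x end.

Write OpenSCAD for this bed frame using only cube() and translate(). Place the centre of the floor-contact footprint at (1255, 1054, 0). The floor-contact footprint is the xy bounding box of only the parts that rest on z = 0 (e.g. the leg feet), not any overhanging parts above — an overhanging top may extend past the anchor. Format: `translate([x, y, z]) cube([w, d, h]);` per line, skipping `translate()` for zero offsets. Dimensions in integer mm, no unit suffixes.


translate([270, 275, 0]) cube([81, 81, 480]);
translate([270, 1752, 0]) cube([81, 81, 480]);
translate([2159, 275, 0]) cube([81, 81, 480]);
translate([2159, 1752, 0]) cube([81, 81, 480]);
translate([351, 275, 242]) cube([1808, 28, 185]);
translate([351, 1805, 242]) cube([1808, 28, 185]);
translate([270, 356, 242]) cube([28, 1396, 185]);
translate([2212, 356, 242]) cube([28, 1396, 185]);
translate([398, 275, 427]) cube([99, 1558, 24]);
translate([544, 275, 427]) cube([99, 1558, 24]);
translate([690, 275, 427]) cube([99, 1558, 24]);
translate([836, 275, 427]) cube([99, 1558, 24]);
translate([982, 275, 427]) cube([99, 1558, 24]);
translate([1128, 275, 427]) cube([99, 1558, 24]);
translate([1274, 275, 427]) cube([99, 1558, 24]);
translate([1420, 275, 427]) cube([99, 1558, 24]);
translate([1566, 275, 427]) cube([99, 1558, 24]);
translate([1712, 275, 427]) cube([99, 1558, 24]);
translate([1858, 275, 427]) cube([99, 1558, 24]);
translate([2004, 275, 427]) cube([99, 1558, 24]);


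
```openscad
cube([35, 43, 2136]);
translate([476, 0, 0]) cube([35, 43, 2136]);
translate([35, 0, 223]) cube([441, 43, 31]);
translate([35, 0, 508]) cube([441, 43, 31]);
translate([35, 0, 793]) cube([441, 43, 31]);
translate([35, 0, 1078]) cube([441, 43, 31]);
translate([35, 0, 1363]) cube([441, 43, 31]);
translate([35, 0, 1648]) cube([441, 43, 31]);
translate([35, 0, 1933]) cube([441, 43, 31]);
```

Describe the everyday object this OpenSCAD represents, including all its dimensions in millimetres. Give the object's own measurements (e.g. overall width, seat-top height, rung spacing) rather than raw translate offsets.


A straight ladder. Two 35×43 mm vertical rails, 2136 mm tall, stand 511 mm apart (outside-to-outside) with their front faces coplanar on the −y side. 7 rungs, each 43 mm deep and 31 mm tall, span between the inner faces of the rails, front faces flush with the rails. The lowest rung's underside is at z = 223 mm and rungs are spaced 285 mm apart (underside to underside).


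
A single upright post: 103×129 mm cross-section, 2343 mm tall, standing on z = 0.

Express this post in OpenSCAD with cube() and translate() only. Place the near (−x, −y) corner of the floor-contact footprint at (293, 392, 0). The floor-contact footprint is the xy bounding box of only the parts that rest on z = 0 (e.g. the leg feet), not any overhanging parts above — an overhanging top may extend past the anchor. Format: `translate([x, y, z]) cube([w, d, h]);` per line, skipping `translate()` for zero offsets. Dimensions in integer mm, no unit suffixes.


translate([293, 392, 0]) cube([103, 129, 2343]);


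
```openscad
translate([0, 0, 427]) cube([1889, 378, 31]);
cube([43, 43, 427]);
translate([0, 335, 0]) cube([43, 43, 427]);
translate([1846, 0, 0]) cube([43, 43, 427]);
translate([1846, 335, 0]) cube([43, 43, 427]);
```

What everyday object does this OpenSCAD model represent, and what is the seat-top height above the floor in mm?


A bench. The seat-top height is 458 mm.

A long slab on four corner posts — a bench. The slab sits at z = 427 with thickness 31, so the top is 427 + 31 = 458 mm.


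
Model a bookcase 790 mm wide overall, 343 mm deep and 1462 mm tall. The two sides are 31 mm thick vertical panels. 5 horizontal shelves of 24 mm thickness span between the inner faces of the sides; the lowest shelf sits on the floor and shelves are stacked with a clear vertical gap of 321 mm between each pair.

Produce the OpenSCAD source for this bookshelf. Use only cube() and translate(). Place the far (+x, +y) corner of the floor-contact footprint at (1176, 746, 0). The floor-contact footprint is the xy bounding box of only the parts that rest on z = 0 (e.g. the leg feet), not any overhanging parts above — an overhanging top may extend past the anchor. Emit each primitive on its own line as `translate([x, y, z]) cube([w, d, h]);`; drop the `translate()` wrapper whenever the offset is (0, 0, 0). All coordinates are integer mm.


translate([386, 403, 0]) cube([31, 343, 1462]);
translate([1145, 403, 0]) cube([31, 343, 1462]);
translate([417, 403, 0]) cube([728, 343, 24]);
translate([417, 403, 345]) cube([728, 343, 24]);
translate([417, 403, 690]) cube([728, 343, 24]);
translate([417, 403, 1035]) cube([728, 343, 24]);
translate([417, 403, 1380]) cube([728, 343, 24]);


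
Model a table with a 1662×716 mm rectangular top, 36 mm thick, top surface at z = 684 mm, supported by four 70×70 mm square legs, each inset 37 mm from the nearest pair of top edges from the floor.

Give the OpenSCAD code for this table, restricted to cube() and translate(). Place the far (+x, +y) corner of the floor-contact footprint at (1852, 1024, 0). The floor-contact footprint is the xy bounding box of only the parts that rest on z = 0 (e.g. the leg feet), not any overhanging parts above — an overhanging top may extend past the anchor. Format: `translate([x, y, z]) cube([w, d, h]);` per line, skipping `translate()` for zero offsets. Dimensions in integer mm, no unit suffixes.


translate([227, 345, 648]) cube([1662, 716, 36]);
translate([264, 382, 0]) cube([70, 70, 648]);
translate([1782, 382, 0]) cube([70, 70, 648]);
translate([264, 954, 0]) cube([70, 70, 648]);
translate([1782, 954, 0]) cube([70, 70, 648]);


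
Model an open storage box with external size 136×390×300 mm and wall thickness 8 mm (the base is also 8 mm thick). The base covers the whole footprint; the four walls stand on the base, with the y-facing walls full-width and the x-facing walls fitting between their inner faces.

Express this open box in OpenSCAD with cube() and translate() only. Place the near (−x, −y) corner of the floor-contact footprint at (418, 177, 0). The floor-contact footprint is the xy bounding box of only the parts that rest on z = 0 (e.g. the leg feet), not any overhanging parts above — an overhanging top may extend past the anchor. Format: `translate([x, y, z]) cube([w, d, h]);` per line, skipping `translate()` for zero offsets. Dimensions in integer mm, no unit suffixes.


translate([418, 177, 0]) cube([136, 390, 8]);
translate([418, 177, 8]) cube([136, 8, 292]);
translate([418, 559, 8]) cube([136, 8, 292]);
translate([418, 185, 8]) cube([8, 374, 292]);
translate([546, 185, 8]) cube([8, 374, 292]);


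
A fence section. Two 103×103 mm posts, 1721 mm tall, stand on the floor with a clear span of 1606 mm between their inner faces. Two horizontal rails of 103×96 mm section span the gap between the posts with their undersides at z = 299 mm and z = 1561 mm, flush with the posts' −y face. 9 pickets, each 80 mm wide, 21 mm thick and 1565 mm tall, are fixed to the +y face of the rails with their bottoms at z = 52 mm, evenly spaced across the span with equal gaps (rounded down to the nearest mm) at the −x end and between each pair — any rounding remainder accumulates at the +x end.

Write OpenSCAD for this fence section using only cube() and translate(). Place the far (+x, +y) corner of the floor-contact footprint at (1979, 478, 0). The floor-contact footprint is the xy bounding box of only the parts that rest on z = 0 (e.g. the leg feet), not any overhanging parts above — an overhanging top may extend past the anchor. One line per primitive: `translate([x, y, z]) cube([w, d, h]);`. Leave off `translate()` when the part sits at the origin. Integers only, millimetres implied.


translate([167, 375, 0]) cube([103, 103, 1721]);
translate([1876, 375, 0]) cube([103, 103, 1721]);
translate([270, 375, 299]) cube([1606, 103, 96]);
translate([270, 375, 1561]) cube([1606, 103, 96]);
translate([358, 478, 52]) cube([80, 21, 1565]);
translate([526, 478, 52]) cube([80, 21, 1565]);
translate([694, 478, 52]) cube([80, 21, 1565]);
translate([862, 478, 52]) cube([80, 21, 1565]);
translate([1030, 478, 52]) cube([80, 21, 1565]);
translate([1198, 478, 52]) cube([80, 21, 1565]);
translate([1366, 478, 52]) cube([80, 21, 1565]);
translate([1534, 478, 52]) cube([80, 21, 1565]);
translate([1702, 478, 52]) cube([80, 21, 1565]);


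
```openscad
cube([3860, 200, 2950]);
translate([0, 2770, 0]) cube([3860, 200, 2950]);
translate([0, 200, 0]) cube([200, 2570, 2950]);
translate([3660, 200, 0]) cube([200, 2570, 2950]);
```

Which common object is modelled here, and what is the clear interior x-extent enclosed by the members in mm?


A house (or room) frame. The interior width is 3460 mm.

Four 2950 mm walls enclosing a rectangle with no floor or roof — a room or house frame. Outside width is 3860 mm and wall thickness is 200 mm, so the interior width is 3860 − 2 × 200 = 3460 mm.


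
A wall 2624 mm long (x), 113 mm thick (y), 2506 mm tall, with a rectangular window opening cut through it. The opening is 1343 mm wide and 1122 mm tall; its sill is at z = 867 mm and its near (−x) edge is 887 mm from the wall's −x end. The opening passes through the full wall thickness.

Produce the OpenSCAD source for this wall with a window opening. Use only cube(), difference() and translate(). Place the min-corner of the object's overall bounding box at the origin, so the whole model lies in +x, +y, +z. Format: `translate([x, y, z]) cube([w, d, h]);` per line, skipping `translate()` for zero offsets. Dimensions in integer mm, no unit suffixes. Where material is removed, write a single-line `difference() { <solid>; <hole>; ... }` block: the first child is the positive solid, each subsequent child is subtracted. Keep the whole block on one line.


difference() { cube([2624, 113, 2506]); translate([887, 0, 867]) cube([1343, 113, 1122]); }


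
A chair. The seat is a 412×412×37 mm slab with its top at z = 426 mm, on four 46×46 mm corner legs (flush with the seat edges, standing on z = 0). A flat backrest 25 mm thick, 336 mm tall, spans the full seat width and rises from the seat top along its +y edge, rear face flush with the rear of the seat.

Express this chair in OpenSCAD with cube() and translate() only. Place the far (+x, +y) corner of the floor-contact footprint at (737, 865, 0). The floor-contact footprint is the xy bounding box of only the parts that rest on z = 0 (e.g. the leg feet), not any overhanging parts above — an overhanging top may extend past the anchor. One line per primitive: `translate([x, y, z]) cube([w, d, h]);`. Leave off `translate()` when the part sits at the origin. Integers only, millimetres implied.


translate([325, 453, 389]) cube([412, 412, 37]);
translate([325, 453, 0]) cube([46, 46, 389]);
translate([691, 453, 0]) cube([46, 46, 389]);
translate([325, 819, 0]) cube([46, 46, 389]);
translate([691, 819, 0]) cube([46, 46, 389]);
translate([325, 840, 426]) cube([412, 25, 336]);


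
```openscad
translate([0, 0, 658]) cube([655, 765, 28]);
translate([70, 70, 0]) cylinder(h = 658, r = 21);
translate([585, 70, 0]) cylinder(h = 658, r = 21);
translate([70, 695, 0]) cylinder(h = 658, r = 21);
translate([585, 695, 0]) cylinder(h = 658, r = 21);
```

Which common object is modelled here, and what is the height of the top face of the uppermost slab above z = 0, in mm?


A table. The table height is 686 mm.

A 655×765×28 slab sits at z = 658 on four Ø42 mm round legs — a table. The top surface is at 658 + 28 = 686 mm.


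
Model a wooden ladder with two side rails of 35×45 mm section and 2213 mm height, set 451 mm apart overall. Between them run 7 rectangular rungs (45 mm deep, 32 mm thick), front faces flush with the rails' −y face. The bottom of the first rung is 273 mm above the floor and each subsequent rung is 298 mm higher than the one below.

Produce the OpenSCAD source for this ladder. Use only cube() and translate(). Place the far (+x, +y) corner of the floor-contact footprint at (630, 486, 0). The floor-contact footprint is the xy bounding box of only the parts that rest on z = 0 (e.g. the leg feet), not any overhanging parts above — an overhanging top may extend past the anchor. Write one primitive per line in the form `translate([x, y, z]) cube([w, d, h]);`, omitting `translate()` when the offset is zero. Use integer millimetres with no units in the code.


translate([179, 441, 0]) cube([35, 45, 2213]);
translate([595, 441, 0]) cube([35, 45, 2213]);
translate([214, 441, 273]) cube([381, 45, 32]);
translate([214, 441, 571]) cube([381, 45, 32]);
translate([214, 441, 869]) cube([381, 45, 32]);
translate([214, 441, 1167]) cube([381, 45, 32]);
translate([214, 441, 1465]) cube([381, 45, 32]);
translate([214, 441, 1763]) cube([381, 45, 32]);
translate([214, 441, 2061]) cube([381, 45, 32]);


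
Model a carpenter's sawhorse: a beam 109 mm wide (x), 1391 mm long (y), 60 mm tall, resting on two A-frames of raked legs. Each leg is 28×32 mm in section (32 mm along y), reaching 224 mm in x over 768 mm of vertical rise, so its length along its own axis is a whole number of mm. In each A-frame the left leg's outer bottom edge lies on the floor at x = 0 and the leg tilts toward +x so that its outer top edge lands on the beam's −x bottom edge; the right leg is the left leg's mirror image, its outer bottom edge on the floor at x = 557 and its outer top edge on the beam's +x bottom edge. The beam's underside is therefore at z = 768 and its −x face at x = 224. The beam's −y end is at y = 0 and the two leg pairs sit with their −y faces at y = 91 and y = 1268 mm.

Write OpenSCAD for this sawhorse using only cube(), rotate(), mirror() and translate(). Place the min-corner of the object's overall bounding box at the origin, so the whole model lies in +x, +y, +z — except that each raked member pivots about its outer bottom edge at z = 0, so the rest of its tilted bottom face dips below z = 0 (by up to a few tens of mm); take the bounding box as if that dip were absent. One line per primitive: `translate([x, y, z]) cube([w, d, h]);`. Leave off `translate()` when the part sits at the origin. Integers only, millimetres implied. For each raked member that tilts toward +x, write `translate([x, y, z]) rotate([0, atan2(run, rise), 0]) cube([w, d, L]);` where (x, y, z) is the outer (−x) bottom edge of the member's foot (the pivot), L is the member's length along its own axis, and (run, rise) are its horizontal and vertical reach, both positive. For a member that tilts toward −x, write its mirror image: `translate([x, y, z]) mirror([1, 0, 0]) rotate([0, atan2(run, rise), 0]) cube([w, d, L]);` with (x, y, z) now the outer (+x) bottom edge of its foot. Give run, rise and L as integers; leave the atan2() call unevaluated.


translate([224, 0, 768]) cube([109, 1391, 60]);
translate([0, 91, 0]) rotate([0, atan2(224, 768), 0]) cube([28, 32, 800]);
translate([557, 91, 0]) mirror([1, 0, 0]) rotate([0, atan2(224, 768), 0]) cube([28, 32, 800]);
translate([0, 1268, 0]) rotate([0, atan2(224, 768), 0]) cube([28, 32, 800]);
translate([557, 1268, 0]) mirror([1, 0, 0]) rotate([0, atan2(224, 768), 0]) cube([28, 32, 800]);


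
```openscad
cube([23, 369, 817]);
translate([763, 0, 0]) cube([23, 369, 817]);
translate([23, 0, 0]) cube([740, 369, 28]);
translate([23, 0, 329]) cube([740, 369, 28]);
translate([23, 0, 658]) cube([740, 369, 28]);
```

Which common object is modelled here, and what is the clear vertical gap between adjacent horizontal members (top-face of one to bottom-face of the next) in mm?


A bookshelf. The clear shelf gap is 301 mm.

Two tall side panels with 3 horizontal boards between them — a bookshelf. The first two shelf undersides are at z = 0 and z = 329; with shelf thickness 28, the clear gap is 329 − 0 − 28 = 301 mm.


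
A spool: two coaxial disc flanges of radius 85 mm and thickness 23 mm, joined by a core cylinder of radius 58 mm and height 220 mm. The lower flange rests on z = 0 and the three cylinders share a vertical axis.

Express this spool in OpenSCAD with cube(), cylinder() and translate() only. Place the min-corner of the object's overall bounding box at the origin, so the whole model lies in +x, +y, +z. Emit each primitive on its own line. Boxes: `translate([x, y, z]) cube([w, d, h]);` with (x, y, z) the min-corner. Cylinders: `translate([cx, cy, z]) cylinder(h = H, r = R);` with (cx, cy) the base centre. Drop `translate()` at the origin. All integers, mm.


translate([85, 85, 0]) cylinder(h = 23, r = 85);
translate([85, 85, 23]) cylinder(h = 220, r = 58);
translate([85, 85, 243]) cylinder(h = 23, r = 85);


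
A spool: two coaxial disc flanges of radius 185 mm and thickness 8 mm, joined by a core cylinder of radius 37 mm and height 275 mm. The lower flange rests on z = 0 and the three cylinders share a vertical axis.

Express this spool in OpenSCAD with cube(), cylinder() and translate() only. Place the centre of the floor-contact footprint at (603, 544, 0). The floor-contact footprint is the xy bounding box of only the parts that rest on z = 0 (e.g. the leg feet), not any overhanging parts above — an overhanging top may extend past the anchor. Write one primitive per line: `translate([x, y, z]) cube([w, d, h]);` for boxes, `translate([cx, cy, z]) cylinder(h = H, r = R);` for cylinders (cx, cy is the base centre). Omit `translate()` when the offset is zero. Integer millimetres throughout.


translate([603, 544, 0]) cylinder(h = 8, r = 185);
translate([603, 544, 8]) cylinder(h = 275, r = 37);
translate([603, 544, 283]) cylinder(h = 8, r = 185);


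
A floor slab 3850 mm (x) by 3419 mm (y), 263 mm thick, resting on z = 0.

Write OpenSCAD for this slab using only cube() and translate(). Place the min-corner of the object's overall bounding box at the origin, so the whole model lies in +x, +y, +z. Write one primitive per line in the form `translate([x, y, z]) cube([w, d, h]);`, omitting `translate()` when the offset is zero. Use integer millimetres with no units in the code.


cube([3850, 3419, 263]);


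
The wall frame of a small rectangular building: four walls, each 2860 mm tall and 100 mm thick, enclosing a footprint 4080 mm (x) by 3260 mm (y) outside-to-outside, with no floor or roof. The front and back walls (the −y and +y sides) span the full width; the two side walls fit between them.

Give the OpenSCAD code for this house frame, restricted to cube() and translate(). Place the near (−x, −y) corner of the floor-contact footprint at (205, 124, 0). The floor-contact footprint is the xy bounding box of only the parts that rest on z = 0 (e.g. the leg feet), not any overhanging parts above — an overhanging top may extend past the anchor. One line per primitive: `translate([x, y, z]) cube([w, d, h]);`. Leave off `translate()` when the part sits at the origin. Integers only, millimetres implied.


translate([205, 124, 0]) cube([4080, 100, 2860]);
translate([205, 3284, 0]) cube([4080, 100, 2860]);
translate([205, 224, 0]) cube([100, 3060, 2860]);
translate([4185, 224, 0]) cube([100, 3060, 2860]);


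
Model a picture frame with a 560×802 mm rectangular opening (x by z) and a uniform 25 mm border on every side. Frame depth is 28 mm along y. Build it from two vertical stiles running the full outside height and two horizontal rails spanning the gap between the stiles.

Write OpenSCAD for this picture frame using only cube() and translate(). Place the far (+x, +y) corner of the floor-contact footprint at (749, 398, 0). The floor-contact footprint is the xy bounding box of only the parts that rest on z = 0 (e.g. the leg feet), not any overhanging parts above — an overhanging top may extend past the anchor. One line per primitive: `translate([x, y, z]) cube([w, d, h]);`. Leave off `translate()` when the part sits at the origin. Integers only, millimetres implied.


translate([139, 370, 0]) cube([25, 28, 852]);
translate([724, 370, 0]) cube([25, 28, 852]);
translate([164, 370, 0]) cube([560, 28, 25]);
translate([164, 370, 827]) cube([560, 28, 25]);


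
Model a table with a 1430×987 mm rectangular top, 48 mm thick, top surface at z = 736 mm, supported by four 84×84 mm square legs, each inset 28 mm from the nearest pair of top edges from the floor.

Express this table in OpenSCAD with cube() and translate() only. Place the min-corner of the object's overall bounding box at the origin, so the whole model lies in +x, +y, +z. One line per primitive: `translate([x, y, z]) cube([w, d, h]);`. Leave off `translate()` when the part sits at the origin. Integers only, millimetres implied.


translate([0, 0, 688]) cube([1430, 987, 48]);
translate([28, 28, 0]) cube([84, 84, 688]);
translate([1318, 28, 0]) cube([84, 84, 688]);
translate([28, 875, 0]) cube([84, 84, 688]);
translate([1318, 875, 0]) cube([84, 84, 688]);


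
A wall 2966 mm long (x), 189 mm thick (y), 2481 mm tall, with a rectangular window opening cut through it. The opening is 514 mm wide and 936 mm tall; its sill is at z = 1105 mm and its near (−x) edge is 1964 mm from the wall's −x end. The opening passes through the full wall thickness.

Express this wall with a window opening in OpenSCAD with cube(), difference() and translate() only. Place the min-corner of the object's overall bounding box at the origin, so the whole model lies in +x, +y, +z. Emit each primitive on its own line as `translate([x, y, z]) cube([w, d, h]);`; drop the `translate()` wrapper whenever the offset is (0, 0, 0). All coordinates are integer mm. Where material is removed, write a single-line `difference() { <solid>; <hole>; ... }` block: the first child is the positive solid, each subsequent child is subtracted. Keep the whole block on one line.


difference() { cube([2966, 189, 2481]); translate([1964, 0, 1105]) cube([514, 189, 936]); }


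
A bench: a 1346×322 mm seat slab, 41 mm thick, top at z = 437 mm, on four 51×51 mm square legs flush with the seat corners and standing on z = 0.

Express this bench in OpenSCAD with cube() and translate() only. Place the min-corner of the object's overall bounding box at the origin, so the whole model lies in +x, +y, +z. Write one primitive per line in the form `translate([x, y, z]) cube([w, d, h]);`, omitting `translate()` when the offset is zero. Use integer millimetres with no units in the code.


translate([0, 0, 396]) cube([1346, 322, 41]);
cube([51, 51, 396]);
translate([0, 271, 0]) cube([51, 51, 396]);
translate([1295, 0, 0]) cube([51, 51, 396]);
translate([1295, 271, 0]) cube([51, 51, 396]);


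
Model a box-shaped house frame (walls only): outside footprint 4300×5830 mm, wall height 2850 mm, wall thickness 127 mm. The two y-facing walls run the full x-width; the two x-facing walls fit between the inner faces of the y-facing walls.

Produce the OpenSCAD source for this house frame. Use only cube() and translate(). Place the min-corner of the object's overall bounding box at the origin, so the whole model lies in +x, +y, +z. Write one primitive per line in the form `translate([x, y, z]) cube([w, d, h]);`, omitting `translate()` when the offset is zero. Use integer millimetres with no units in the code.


cube([4300, 127, 2850]);
translate([0, 5703, 0]) cube([4300, 127, 2850]);
translate([0, 127, 0]) cube([127, 5576, 2850]);
translate([4173, 127, 0]) cube([127, 5576, 2850]);


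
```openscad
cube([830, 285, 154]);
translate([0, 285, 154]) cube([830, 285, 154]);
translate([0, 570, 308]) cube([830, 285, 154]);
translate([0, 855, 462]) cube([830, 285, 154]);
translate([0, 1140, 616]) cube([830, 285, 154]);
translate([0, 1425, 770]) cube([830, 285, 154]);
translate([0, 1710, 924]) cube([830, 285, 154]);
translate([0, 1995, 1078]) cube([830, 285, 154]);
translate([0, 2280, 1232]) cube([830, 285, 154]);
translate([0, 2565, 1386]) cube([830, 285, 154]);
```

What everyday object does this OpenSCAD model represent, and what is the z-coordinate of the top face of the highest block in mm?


A staircase. The total rise is 1540 mm.

10 identical blocks, each offset up and back from the previous — a staircase. Each step is 154 mm tall and there are 10 of them, so the total rise is 10 × 154 = 1540 mm.


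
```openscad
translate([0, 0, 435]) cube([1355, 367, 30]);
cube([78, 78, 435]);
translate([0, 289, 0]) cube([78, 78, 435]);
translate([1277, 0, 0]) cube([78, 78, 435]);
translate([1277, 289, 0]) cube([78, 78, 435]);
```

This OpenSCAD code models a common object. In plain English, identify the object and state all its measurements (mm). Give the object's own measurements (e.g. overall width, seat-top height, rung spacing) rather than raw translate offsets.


A long wooden bench with a 1355 mm (x) × 367 mm (y) seat, 30 mm thick, its top surface 465 mm above the floor. Four 78 mm square legs at the seat corners, flush with the edges, run from z = 0 to the seat underside.


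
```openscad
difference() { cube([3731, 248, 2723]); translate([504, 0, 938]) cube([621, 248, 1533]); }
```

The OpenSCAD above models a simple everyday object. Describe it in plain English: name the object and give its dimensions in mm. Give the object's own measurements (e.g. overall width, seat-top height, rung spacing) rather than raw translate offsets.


A wall 3731 mm long (x), 248 mm thick (y), 2723 mm tall, with a rectangular window opening cut through it. The opening is 621 mm wide and 1533 mm tall; its sill is at z = 938 mm and its near (−x) edge is 504 mm from the wall's −x end. The opening passes through the full wall thickness.


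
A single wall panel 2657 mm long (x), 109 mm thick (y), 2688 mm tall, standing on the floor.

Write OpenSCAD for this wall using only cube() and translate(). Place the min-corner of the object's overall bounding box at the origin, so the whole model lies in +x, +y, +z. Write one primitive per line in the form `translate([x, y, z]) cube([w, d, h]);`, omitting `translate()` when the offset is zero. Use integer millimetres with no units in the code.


cube([2657, 109, 2688]);


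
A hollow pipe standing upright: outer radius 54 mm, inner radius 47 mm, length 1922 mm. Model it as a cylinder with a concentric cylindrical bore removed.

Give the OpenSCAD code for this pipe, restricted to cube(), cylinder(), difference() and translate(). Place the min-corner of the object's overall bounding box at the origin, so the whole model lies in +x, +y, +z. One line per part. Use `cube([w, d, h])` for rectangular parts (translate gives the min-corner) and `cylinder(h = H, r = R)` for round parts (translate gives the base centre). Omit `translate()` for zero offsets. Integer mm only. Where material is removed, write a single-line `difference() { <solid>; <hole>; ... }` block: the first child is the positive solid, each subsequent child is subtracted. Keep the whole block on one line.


difference() { translate([54, 54, 0]) cylinder(h = 1922, r = 54); translate([54, 54, 0]) cylinder(h = 1922, r = 47); }


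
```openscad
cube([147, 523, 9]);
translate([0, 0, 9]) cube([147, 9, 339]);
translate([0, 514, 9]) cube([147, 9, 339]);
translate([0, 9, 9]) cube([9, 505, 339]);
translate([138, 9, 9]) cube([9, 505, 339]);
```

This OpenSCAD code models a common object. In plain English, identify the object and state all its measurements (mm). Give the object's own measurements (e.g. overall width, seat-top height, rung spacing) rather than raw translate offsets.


An open-topped rectangular box: outside dimensions 147×523×348 mm, with a uniform wall and base thickness of 9 mm. The base is a full 147×523 slab on the floor; four walls sit on top of the base. The front and back walls (the −y and +y sides) span the full width; the two side walls fit between them.
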